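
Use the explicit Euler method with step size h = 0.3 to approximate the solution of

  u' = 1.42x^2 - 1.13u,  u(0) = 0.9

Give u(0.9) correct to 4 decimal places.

Euler: u_{n+1} = u_n + h·f(x_n, u_n).
x=0.000000, u=0.900000: f=-1.017000 → u ← 0.900000 + 0.3·(-1.017000) = 0.594900
x=0.300000, u=0.594900: f=-0.544437 → u ← 0.594900 + 0.3·(-0.544437) = 0.431569
x=0.600000, u=0.431569: f=0.023527 → u ← 0.431569 + 0.3·0.023527 = 0.438627
u(0.9) ≈ 0.4386

0.4386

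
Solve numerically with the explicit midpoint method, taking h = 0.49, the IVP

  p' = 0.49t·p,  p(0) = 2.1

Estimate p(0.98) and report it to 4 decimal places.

2.6390

Midpoint: k1 = f(t_n, p_n); k2 = f(t_n + h/2, p_n + (h/2)·k1); p_{n+1} = p_n + h·k2.
t=0.000000, p=2.100000:
  k1 = f(0.000000, 2.100000) = 0.000000
  k2 = f(0.245000, 2.100000) = 0.252105
  p ← 2.100000 + 0.49·0.252105 = 2.223531
t=0.490000, p=2.223531:
  k1 = f(0.490000, 2.223531) = 0.533870
  k2 = f(0.735000, 2.354330) = 0.847912
  p ← 2.223531 + 0.49·0.847912 = 2.639008
p(0.98) ≈ 2.6390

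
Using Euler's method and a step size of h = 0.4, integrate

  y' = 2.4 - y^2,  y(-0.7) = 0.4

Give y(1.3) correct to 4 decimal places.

Euler: y_{n+1} = y_n + h·f(x_n, y_n).
x=-0.700000, y=0.400000: f=2.240000 → y ← 0.400000 + 0.4·2.240000 = 1.296000
x=-0.300000, y=1.296000: f=0.720384 → y ← 1.296000 + 0.4·0.720384 = 1.584154
x=0.100000, y=1.584154: f=-0.109543 → y ← 1.584154 + 0.4·(-0.109543) = 1.540337
x=0.500000, y=1.540337: f=0.027363 → y ← 1.540337 + 0.4·0.027363 = 1.551282
x=0.900000, y=1.551282: f=-0.006475 → y ← 1.551282 + 0.4·(-0.006475) = 1.548692
y(1.3) ≈ 1.5487

1.5487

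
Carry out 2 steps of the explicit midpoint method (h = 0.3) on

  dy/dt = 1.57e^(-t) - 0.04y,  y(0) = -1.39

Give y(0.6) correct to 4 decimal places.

-0.6610

Midpoint: k1 = f(t_n, y_n); k2 = f(t_n + h/2, y_n + (h/2)·k1); y_{n+1} = y_n + h·k2.
t=0.000000, y=-1.390000:
  k1 = f(0.000000, -1.390000) = 1.625600
  k2 = f(0.150000, -1.146160) = 1.397158
  y ← -1.390000 + 0.3·1.397158 = -0.970853
t=0.300000, y=-0.970853:
  k1 = f(0.300000, -0.970853) = 1.201919
  k2 = f(0.450000, -0.790565) = 1.032699
  y ← -0.970853 + 0.3·1.032699 = -0.661043
y(0.6) ≈ -0.6610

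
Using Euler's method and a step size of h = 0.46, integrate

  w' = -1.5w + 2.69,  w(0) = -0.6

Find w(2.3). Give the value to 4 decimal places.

Euler: w_{n+1} = w_n + h·f(t_n, w_n).
t=0.000000, w=-0.600000: f=3.590000 → w ← -0.600000 + 0.46·3.590000 = 1.051400
t=0.460000, w=1.051400: f=1.112900 → w ← 1.051400 + 0.46·1.112900 = 1.563334
t=0.920000, w=1.563334: f=0.344999 → w ← 1.563334 + 0.46·0.344999 = 1.722034
t=1.380000, w=1.722034: f=0.106950 → w ← 1.722034 + 0.46·0.106950 = 1.771230
t=1.840000, w=1.771230: f=0.033154 → w ← 1.771230 + 0.46·0.033154 = 1.786481
w(2.3) ≈ 1.7865

1.7865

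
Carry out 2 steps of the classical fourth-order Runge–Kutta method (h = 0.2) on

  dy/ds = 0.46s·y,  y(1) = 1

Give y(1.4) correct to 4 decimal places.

RK4: k1 = f(s_n, y_n); k2 = f(s_n + h/2, y_n + (h/2)·k1); k3 = f(s_n + h/2, y_n + (h/2)·k2); k4 = f(s_n + h, y_n + h·k3); y_{n+1} = y_n + (h/6)·(k1 + 2k2 + 2k3 + k4).
s=1.000000, y=1.000000:
  k1 = f(1.000000, 1.000000) = 0.460000
  k2 = f(1.100000, 1.046000) = 0.529276
  k3 = f(1.100000, 1.052928) = 0.532781
  k4 = f(1.200000, 1.106556) = 0.610819
  y ← 1.000000 + (0.2/6)·(k1 + 2k2 + 2k3 + k4) = 1.106498
s=1.200000, y=1.106498:
  k1 = f(1.200000, 1.106498) = 0.610787
  k2 = f(1.300000, 1.167576) = 0.698211
  k3 = f(1.300000, 1.176319) = 0.703439
  k4 = f(1.400000, 1.247186) = 0.803187
  y ← 1.106498 + (0.2/6)·(k1 + 2k2 + 2k3 + k4) = 1.247074
y(1.4) ≈ 1.2471

1.2471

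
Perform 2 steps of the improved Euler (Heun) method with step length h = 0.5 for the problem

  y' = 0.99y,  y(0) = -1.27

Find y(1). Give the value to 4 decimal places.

Heun: k1 = f(x_n, y_n); k2 = f(x_n + h, y_n + h·k1); y_{n+1} = y_n + (h/2)·(k1 + k2).
x=0.000000, y=-1.270000:
  k1 = f(0.000000, -1.270000) = -1.257300
  k2 = f(0.500000, -1.898650) = -1.879663
  y ← -1.270000 + (0.5/2)·(-1.257300 + (-1.879663)) = -2.054241
x=0.500000, y=-2.054241:
  k1 = f(0.500000, -2.054241) = -2.033698
  k2 = f(1.000000, -3.071090) = -3.040379
  y ← -2.054241 + (0.5/2)·(-2.033698 + (-3.040379)) = -3.322760
y(1) ≈ -3.3228

-3.3228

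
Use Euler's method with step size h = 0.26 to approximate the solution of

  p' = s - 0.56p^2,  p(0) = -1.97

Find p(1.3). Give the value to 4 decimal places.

-18.1458

Euler: p_{n+1} = p_n + h·f(s_n, p_n).
s=0.000000, p=-1.970000: f=-2.173304 → p ← -1.970000 + 0.26·(-2.173304) = -2.535059
s=0.260000, p=-2.535059: f=-3.338854 → p ← -2.535059 + 0.26·(-3.338854) = -3.403161
s=0.520000, p=-3.403161: f=-5.965643 → p ← -3.403161 + 0.26·(-5.965643) = -4.954228
s=0.780000, p=-4.954228: f=-12.964850 → p ← -4.954228 + 0.26·(-12.964850) = -8.325089
s=1.040000, p=-8.325089: f=-37.771981 → p ← -8.325089 + 0.26·(-37.771981) = -18.145804
p(1.3) ≈ -18.1458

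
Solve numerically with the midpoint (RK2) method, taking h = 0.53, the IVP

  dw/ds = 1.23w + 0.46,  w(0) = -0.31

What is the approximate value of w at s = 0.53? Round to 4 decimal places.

Midpoint: k1 = f(s_n, w_n); k2 = f(s_n + h/2, w_n + (h/2)·k1); w_{n+1} = w_n + h·k2.
s=0.000000, w=-0.310000:
  k1 = f(0.000000, -0.310000) = 0.078700
  k2 = f(0.265000, -0.289144) = 0.104352
  w ← -0.310000 + 0.53·0.104352 = -0.254693
w(0.53) ≈ -0.2547

-0.2547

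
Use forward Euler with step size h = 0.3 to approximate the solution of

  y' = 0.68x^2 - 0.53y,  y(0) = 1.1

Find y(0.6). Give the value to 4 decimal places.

0.7964

Euler: y_{n+1} = y_n + h·f(x_n, y_n).
x=0.000000, y=1.100000: f=-0.583000 → y ← 1.100000 + 0.3·(-0.583000) = 0.925100
x=0.300000, y=0.925100: f=-0.429103 → y ← 0.925100 + 0.3·(-0.429103) = 0.796369
y(0.6) ≈ 0.7964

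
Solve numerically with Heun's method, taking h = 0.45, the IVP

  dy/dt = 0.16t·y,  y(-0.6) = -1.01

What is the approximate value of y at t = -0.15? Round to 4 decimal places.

Heun: k1 = f(t_n, y_n); k2 = f(t_n + h, y_n + h·k1); y_{n+1} = y_n + (h/2)·(k1 + k2).
t=-0.600000, y=-1.010000:
  k1 = f(-0.600000, -1.010000) = 0.096960
  k2 = f(-0.150000, -0.966368) = 0.023193
  y ← -1.010000 + (0.45/2)·(0.096960 + 0.023193) = -0.982966
y(-0.15) ≈ -0.9830

-0.9830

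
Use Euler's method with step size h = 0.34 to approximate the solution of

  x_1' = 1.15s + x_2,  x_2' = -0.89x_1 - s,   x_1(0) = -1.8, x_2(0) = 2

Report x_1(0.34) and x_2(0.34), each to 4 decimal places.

-1.1200, 2.5447

Euler on (x_1,x_2): x_1_{n+1} = x_1_n + h·x_1', x_2_{n+1} = x_2_n + h·x_2'.
0.000000: (-1.800000, 2.000000); f=(2.000000, 1.602000) → (-1.120000, 2.544680)
(x_1(0.34), x_2(0.34)) ≈ (-1.1200, 2.5447)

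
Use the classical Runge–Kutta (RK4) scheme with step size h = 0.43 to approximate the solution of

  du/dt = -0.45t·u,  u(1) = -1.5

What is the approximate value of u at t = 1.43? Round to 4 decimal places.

RK4: k1 = f(t_n, u_n); k2 = f(t_n + h/2, u_n + (h/2)·k1); k3 = f(t_n + h/2, u_n + (h/2)·k2); k4 = f(t_n + h, u_n + h·k3); u_{n+1} = u_n + (h/6)·(k1 + 2k2 + 2k3 + k4).
t=1.000000, u=-1.500000:
  k1 = f(1.000000, -1.500000) = 0.675000
  k2 = f(1.215000, -1.354875) = 0.740778
  k3 = f(1.215000, -1.340733) = 0.733046
  k4 = f(1.430000, -1.184790) = 0.762413
  u ← -1.500000 + (0.43/6)·(k1 + 2k2 + 2k3 + k4) = -1.185737
u(1.43) ≈ -1.1857

-1.1857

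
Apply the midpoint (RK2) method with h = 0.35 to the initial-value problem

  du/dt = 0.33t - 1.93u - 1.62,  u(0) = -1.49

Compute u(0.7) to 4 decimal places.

-0.9799

Midpoint: k1 = f(t_n, u_n); k2 = f(t_n + h/2, u_n + (h/2)·k1); u_{n+1} = u_n + h·k2.
t=0.000000, u=-1.490000:
  k1 = f(0.000000, -1.490000) = 1.255700
  k2 = f(0.175000, -1.270253) = 0.889337
  u ← -1.490000 + 0.35·0.889337 = -1.178732
t=0.350000, u=-1.178732:
  k1 = f(0.350000, -1.178732) = 0.770453
  k2 = f(0.525000, -1.043903) = 0.567982
  u ← -1.178732 + 0.35·0.567982 = -0.979938
u(0.7) ≈ -0.9799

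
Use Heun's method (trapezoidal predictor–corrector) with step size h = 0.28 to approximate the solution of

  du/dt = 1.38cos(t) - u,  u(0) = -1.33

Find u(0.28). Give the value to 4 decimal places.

-0.6850

Heun: k1 = f(t_n, u_n); k2 = f(t_n + h, u_n + h·k1); u_{n+1} = u_n + (h/2)·(k1 + k2).
t=0.000000, u=-1.330000:
  k1 = f(0.000000, -1.330000) = 2.710000
  k2 = f(0.280000, -0.571200) = 1.897457
  u ← -1.330000 + (0.28/2)·(2.710000 + 1.897457) = -0.684956
u(0.28) ≈ -0.6850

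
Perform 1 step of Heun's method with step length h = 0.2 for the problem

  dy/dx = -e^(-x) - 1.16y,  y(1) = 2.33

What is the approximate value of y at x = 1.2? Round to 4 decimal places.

1.7938

Heun: k1 = f(x_n, y_n); k2 = f(x_n + h, y_n + h·k1); y_{n+1} = y_n + (h/2)·(k1 + k2).
x=1.000000, y=2.330000:
  k1 = f(1.000000, 2.330000) = -3.070679
  k2 = f(1.200000, 1.715864) = -2.291597
  y ← 2.330000 + (0.2/2)·(-3.070679 + (-2.291597)) = 1.793772
y(1.2) ≈ 1.7938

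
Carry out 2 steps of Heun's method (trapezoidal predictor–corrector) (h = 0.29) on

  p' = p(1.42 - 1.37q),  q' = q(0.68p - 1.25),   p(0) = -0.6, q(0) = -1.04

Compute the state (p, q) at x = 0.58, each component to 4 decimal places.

Heun on (p,q): k1 = f(x_n, state_n); k2 = f(x_n + h, state_n + h·k1); state_{n+1} = state_n + (h/2)·(k1 + k2).
0.000000: (-0.600000, -1.040000)
  k1 = (-1.706880, 1.724320)
  predictor → (-1.094995, -0.539947)
  k2 = (-2.364891, 1.076977)
  → (-1.190407, -0.633812)
0.290000: (-1.190407, -0.633812)
  k1 = (-2.724035, 1.305321)
  predictor → (-1.980377, -0.255269)
  k2 = (-3.504709, 0.662846)
  → (-2.093575, -0.348428)
(p(0.58), q(0.58)) ≈ (-2.0936, -0.3484)

-2.0936, -0.3484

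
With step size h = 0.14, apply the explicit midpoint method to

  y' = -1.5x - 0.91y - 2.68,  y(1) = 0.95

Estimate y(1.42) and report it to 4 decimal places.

-0.9249

Midpoint: k1 = f(x_n, y_n); k2 = f(x_n + h/2, y_n + (h/2)·k1); y_{n+1} = y_n + h·k2.
x=1.000000, y=0.950000:
  k1 = f(1.000000, 0.950000) = -5.044500
  k2 = f(1.070000, 0.596885) = -4.828165
  y ← 0.950000 + 0.14·(-4.828165) = 0.274057
x=1.140000, y=0.274057:
  k1 = f(1.140000, 0.274057) = -4.639392
  k2 = f(1.210000, -0.050701) = -4.448862
  y ← 0.274057 + 0.14·(-4.448862) = -0.348784
x=1.280000, y=-0.348784:
  k1 = f(1.280000, -0.348784) = -4.282607
  k2 = f(1.350000, -0.648566) = -4.114805
  y ← -0.348784 + 0.14·(-4.114805) = -0.924857
y(1.42) ≈ -0.9249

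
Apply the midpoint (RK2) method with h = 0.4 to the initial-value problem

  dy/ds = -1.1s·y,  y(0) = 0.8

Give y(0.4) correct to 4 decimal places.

Midpoint: k1 = f(s_n, y_n); k2 = f(s_n + h/2, y_n + (h/2)·k1); y_{n+1} = y_n + h·k2.
s=0.000000, y=0.800000:
  k1 = f(0.000000, 0.800000) = 0.000000
  k2 = f(0.200000, 0.800000) = -0.176000
  y ← 0.800000 + 0.4·(-0.176000) = 0.729600
y(0.4) ≈ 0.7296

0.7296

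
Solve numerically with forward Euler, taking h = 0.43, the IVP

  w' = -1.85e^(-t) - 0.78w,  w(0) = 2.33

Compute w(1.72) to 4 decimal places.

-0.4502

Euler: w_{n+1} = w_n + h·f(t_n, w_n).
t=0.000000, w=2.330000: f=-3.667400 → w ← 2.330000 + 0.43·(-3.667400) = 0.753018
t=0.430000, w=0.753018: f=-1.790796 → w ← 0.753018 + 0.43·(-1.790796) = -0.017024
t=0.860000, w=-0.017024: f=-0.769571 → w ← -0.017024 + 0.43·(-0.769571) = -0.347940
t=1.290000, w=-0.347940: f=-0.237858 → w ← -0.347940 + 0.43·(-0.237858) = -0.450219
w(1.72) ≈ -0.4502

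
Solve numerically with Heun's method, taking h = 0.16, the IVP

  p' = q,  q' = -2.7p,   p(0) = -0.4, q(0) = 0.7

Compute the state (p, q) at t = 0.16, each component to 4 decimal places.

Heun on (p,q): k1 = f(t_n, state_n); k2 = f(t_n + h, state_n + h·k1); state_{n+1} = state_n + (h/2)·(k1 + k2).
0.000000: (-0.400000, 0.700000)
  k1 = (0.700000, 1.080000)
  predictor → (-0.288000, 0.872800)
  k2 = (0.872800, 0.777600)
  → (-0.274176, 0.848608)
(p(0.16), q(0.16)) ≈ (-0.2742, 0.8486)

-0.2742, 0.8486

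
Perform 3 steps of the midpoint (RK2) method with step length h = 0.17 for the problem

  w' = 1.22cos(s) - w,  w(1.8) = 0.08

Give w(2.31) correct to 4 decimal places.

Midpoint: k1 = f(s_n, w_n); k2 = f(s_n + h/2, w_n + (h/2)·k1); w_{n+1} = w_n + h·k2.
s=1.800000, w=0.080000:
  k1 = f(1.800000, 0.080000) = -0.357187
  k2 = f(1.885000, 0.049639) = -0.426691
  w ← 0.080000 + 0.17·(-0.426691) = 0.007462
s=1.970000, w=0.007462:
  k1 = f(1.970000, 0.007462) = -0.481658
  k2 = f(2.055000, -0.033478) = -0.534436
  w ← 0.007462 + 0.17·(-0.534436) = -0.083392
s=2.140000, w=-0.083392:
  k1 = f(2.140000, -0.083392) = -0.574141
  k2 = f(2.225000, -0.132194) = -0.610210
  w ← -0.083392 + 0.17·(-0.610210) = -0.187127
w(2.31) ≈ -0.1871

-0.1871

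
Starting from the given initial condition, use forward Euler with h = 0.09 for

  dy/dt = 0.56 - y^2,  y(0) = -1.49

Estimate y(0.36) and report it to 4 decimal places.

-2.4220

Euler: y_{n+1} = y_n + h·f(t_n, y_n).
t=0.000000, y=-1.490000: f=-1.660100 → y ← -1.490000 + 0.09·(-1.660100) = -1.639409
t=0.090000, y=-1.639409: f=-2.127662 → y ← -1.639409 + 0.09·(-2.127662) = -1.830899
t=0.180000, y=-1.830899: f=-2.792190 → y ← -1.830899 + 0.09·(-2.792190) = -2.082196
t=0.270000, y=-2.082196: f=-3.775539 → y ← -2.082196 + 0.09·(-3.775539) = -2.421994
y(0.36) ≈ -2.4220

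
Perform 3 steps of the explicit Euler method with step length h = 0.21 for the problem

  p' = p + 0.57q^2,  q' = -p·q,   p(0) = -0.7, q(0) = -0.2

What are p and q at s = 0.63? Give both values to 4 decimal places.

-1.2167, -0.3274

Euler on (p,q): p_{n+1} = p_n + h·p', q_{n+1} = q_n + h·q'.
0.000000: (-0.700000, -0.200000); f=(-0.677200, -0.140000) → (-0.842212, -0.229400)
0.210000: (-0.842212, -0.229400); f=(-0.812216, -0.193203) → (-1.012777, -0.269973)
0.420000: (-1.012777, -0.269973); f=(-0.971233, -0.273422) → (-1.216736, -0.327391)
(p(0.63), q(0.63)) ≈ (-1.2167, -0.3274)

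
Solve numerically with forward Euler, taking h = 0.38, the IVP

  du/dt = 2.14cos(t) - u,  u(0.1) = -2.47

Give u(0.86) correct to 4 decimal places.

Euler: u_{n+1} = u_n + h·f(t_n, u_n).
t=0.100000, u=-2.470000: f=4.599309 → u ← -2.470000 + 0.38·4.599309 = -0.722263
t=0.480000, u=-0.722263: f=2.620432 → u ← -0.722263 + 0.38·2.620432 = 0.273501
u(0.86) ≈ 0.2735

0.2735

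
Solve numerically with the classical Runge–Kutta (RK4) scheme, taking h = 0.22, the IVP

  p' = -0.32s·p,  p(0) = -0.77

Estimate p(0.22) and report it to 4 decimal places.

RK4: k1 = f(s_n, p_n); k2 = f(s_n + h/2, p_n + (h/2)·k1); k3 = f(s_n + h/2, p_n + (h/2)·k2); k4 = f(s_n + h, p_n + h·k3); p_{n+1} = p_n + (h/6)·(k1 + 2k2 + 2k3 + k4).
s=0.000000, p=-0.770000:
  k1 = f(0.000000, -0.770000) = 0.000000
  k2 = f(0.110000, -0.770000) = 0.027104
  k3 = f(0.110000, -0.767019) = 0.026999
  k4 = f(0.220000, -0.764060) = 0.053790
  p ← -0.770000 + (0.22/6)·(k1 + 2k2 + 2k3 + k4) = -0.764060
p(0.22) ≈ -0.7641

-0.7641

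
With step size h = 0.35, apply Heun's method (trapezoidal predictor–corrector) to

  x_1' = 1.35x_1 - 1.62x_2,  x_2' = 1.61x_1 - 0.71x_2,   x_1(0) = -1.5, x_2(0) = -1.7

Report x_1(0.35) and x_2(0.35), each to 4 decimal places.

Heun on (x_1,x_2): k1 = f(x_n, state_n); k2 = f(x_n + h, state_n + h·k1); state_{n+1} = state_n + (h/2)·(k1 + k2).
0.000000: (-1.500000, -1.700000)
  k1 = (0.729000, -1.208000)
  predictor → (-1.244850, -2.122800)
  k2 = (1.758388, -0.497021)
  → (-1.064707, -1.998379)
(x_1(0.35), x_2(0.35)) ≈ (-1.0647, -1.9984)

-1.0647, -1.9984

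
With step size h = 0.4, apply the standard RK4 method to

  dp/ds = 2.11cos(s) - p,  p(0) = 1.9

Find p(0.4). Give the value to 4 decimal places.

1.9489

RK4: k1 = f(s_n, p_n); k2 = f(s_n + h/2, p_n + (h/2)·k1); k3 = f(s_n + h/2, p_n + (h/2)·k2); k4 = f(s_n + h, p_n + h·k3); p_{n+1} = p_n + (h/6)·(k1 + 2k2 + 2k3 + k4).
s=0.000000, p=1.900000:
  k1 = f(0.000000, 1.900000) = 0.210000
  k2 = f(0.200000, 1.942000) = 0.125940
  k3 = f(0.200000, 1.925188) = 0.142752
  k4 = f(0.400000, 1.957101) = -0.013662
  p ← 1.900000 + (0.4/6)·(k1 + 2k2 + 2k3 + k4) = 1.948915
p(0.4) ≈ 1.9489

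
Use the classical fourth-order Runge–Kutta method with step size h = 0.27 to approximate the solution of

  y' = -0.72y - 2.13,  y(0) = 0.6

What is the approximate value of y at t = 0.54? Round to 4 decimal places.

-0.5462

RK4: k1 = f(t_n, y_n); k2 = f(t_n + h/2, y_n + (h/2)·k1); k3 = f(t_n + h/2, y_n + (h/2)·k2); k4 = f(t_n + h, y_n + h·k3); y_{n+1} = y_n + (h/6)·(k1 + 2k2 + 2k3 + k4).
t=0.000000, y=0.600000:
  k1 = f(0.000000, 0.600000) = -2.562000
  k2 = f(0.135000, 0.254130) = -2.312974
  k3 = f(0.135000, 0.287749) = -2.337179
  k4 = f(0.270000, -0.031038) = -2.107652
  y ← 0.600000 + (0.27/6)·(k1 + 2k2 + 2k3 + k4) = -0.028648
t=0.270000, y=-0.028648:
  k1 = f(0.270000, -0.028648) = -2.109373
  k2 = f(0.405000, -0.313413) = -1.904342
  k3 = f(0.405000, -0.285734) = -1.924271
  k4 = f(0.540000, -0.548201) = -1.735295
  y ← -0.028648 + (0.27/6)·(k1 + 2k2 + 2k3 + k4) = -0.546233
y(0.54) ≈ -0.5462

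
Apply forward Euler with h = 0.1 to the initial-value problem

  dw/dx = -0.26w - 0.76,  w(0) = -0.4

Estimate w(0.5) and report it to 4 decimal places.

Euler: w_{n+1} = w_n + h·f(x_n, w_n).
x=0.000000, w=-0.400000: f=-0.656000 → w ← -0.400000 + 0.1·(-0.656000) = -0.465600
x=0.100000, w=-0.465600: f=-0.638944 → w ← -0.465600 + 0.1·(-0.638944) = -0.529494
x=0.200000, w=-0.529494: f=-0.622331 → w ← -0.529494 + 0.1·(-0.622331) = -0.591728
x=0.300000, w=-0.591728: f=-0.606151 → w ← -0.591728 + 0.1·(-0.606151) = -0.652343
x=0.400000, w=-0.652343: f=-0.590391 → w ← -0.652343 + 0.1·(-0.590391) = -0.711382
w(0.5) ≈ -0.7114

-0.7114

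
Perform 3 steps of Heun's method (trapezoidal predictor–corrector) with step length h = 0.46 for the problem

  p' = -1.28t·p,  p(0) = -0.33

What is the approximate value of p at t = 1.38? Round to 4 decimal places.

-0.1033

Heun: k1 = f(t_n, p_n); k2 = f(t_n + h, p_n + h·k1); p_{n+1} = p_n + (h/2)·(k1 + k2).
t=0.000000, p=-0.330000:
  k1 = f(0.000000, -0.330000) = 0.000000
  k2 = f(0.460000, -0.330000) = 0.194304
  p ← -0.330000 + (0.46/2)·(0.000000 + 0.194304) = -0.285310
t=0.460000, p=-0.285310:
  k1 = f(0.460000, -0.285310) = 0.167991
  k2 = f(0.920000, -0.208034) = 0.244981
  p ← -0.285310 + (0.46/2)·(0.167991 + 0.244981) = -0.190327
t=0.920000, p=-0.190327:
  k1 = f(0.920000, -0.190327) = 0.224129
  k2 = f(1.380000, -0.087227) = 0.154079
  p ← -0.190327 + (0.46/2)·(0.224129 + 0.154079) = -0.103339
p(1.38) ≈ -0.1033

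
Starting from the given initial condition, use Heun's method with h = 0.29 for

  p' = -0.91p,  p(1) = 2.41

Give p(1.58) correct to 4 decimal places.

Heun: k1 = f(t_n, p_n); k2 = f(t_n + h, p_n + h·k1); p_{n+1} = p_n + (h/2)·(k1 + k2).
t=1.000000, p=2.410000:
  k1 = f(1.000000, 2.410000) = -2.193100
  k2 = f(1.290000, 1.774001) = -1.614341
  p ← 2.410000 + (0.29/2)·(-2.193100 + (-1.614341)) = 1.857921
t=1.290000, p=1.857921:
  k1 = f(1.290000, 1.857921) = -1.690708
  k2 = f(1.580000, 1.367616) = -1.244530
  p ← 1.857921 + (0.29/2)·(-1.690708 + (-1.244530)) = 1.432311
p(1.58) ≈ 1.4323

1.4323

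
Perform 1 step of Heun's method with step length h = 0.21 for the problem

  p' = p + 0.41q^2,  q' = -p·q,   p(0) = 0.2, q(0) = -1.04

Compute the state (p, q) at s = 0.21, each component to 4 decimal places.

Heun on (p,q): k1 = f(s_n, state_n); k2 = f(s_n + h, state_n + h·k1); state_{n+1} = state_n + (h/2)·(k1 + k2).
0.000000: (0.200000, -1.040000)
  k1 = (0.643456, 0.208000)
  predictor → (0.335126, -0.996320)
  k2 = (0.742114, 0.333892)
  → (0.345485, -0.983101)
(p(0.21), q(0.21)) ≈ (0.3455, -0.9831)

0.3455, -0.9831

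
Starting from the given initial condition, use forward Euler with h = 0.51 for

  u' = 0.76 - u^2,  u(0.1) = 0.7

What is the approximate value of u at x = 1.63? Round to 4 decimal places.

0.8713

Euler: u_{n+1} = u_n + h·f(x_n, u_n).
x=0.100000, u=0.700000: f=0.270000 → u ← 0.700000 + 0.51·0.270000 = 0.837700
x=0.610000, u=0.837700: f=0.058259 → u ← 0.837700 + 0.51·0.058259 = 0.867412
x=1.120000, u=0.867412: f=0.007597 → u ← 0.867412 + 0.51·0.007597 = 0.871286
u(1.63) ≈ 0.8713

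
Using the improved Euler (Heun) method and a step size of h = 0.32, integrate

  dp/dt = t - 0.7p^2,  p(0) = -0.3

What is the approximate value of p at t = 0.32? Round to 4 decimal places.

Heun: k1 = f(t_n, p_n); k2 = f(t_n + h, p_n + h·k1); p_{n+1} = p_n + (h/2)·(k1 + k2).
t=0.000000, p=-0.300000:
  k1 = f(0.000000, -0.300000) = -0.063000
  k2 = f(0.320000, -0.320160) = 0.248248
  p ← -0.300000 + (0.32/2)·(-0.063000 + 0.248248) = -0.270360
p(0.32) ≈ -0.2704

-0.2704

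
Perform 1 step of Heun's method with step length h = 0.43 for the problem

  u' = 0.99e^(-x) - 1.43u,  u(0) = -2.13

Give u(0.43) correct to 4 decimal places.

-1.0025

Heun: k1 = f(x_n, u_n); k2 = f(x_n + h, u_n + h·k1); u_{n+1} = u_n + (h/2)·(k1 + k2).
x=0.000000, u=-2.130000:
  k1 = f(0.000000, -2.130000) = 4.035900
  k2 = f(0.430000, -0.394563) = 1.208229
  u ← -2.130000 + (0.43/2)·(4.035900 + 1.208229) = -1.002512
u(0.43) ≈ -1.0025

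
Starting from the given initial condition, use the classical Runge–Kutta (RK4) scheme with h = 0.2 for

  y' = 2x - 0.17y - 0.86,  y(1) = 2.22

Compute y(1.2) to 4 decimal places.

RK4: k1 = f(x_n, y_n); k2 = f(x_n + h/2, y_n + (h/2)·k1); k3 = f(x_n + h/2, y_n + (h/2)·k2); k4 = f(x_n + h, y_n + h·k3); y_{n+1} = y_n + (h/6)·(k1 + 2k2 + 2k3 + k4).
x=1.000000, y=2.220000:
  k1 = f(1.000000, 2.220000) = 0.762600
  k2 = f(1.100000, 2.296260) = 0.949636
  k3 = f(1.100000, 2.314964) = 0.946456
  k4 = f(1.200000, 2.409291) = 1.130420
  y ← 2.220000 + (0.2/6)·(k1 + 2k2 + 2k3 + k4) = 2.409507
y(1.2) ≈ 2.4095

2.4095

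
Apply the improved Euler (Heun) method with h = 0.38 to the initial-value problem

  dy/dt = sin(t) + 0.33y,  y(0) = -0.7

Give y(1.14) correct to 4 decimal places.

Heun: k1 = f(t_n, y_n); k2 = f(t_n + h, y_n + h·k1); y_{n+1} = y_n + (h/2)·(k1 + k2).
t=0.000000, y=-0.700000:
  k1 = f(0.000000, -0.700000) = -0.231000
  k2 = f(0.380000, -0.787780) = 0.110953
  y ← -0.700000 + (0.38/2)·(-0.231000 + 0.110953) = -0.722809
t=0.380000, y=-0.722809:
  k1 = f(0.380000, -0.722809) = 0.132394
  k2 = f(0.760000, -0.672499) = 0.466997
  y ← -0.722809 + (0.38/2)·(0.132394 + 0.466997) = -0.608925
t=0.760000, y=-0.608925:
  k1 = f(0.760000, -0.608925) = 0.487976
  k2 = f(1.140000, -0.423494) = 0.768881
  y ← -0.608925 + (0.38/2)·(0.487976 + 0.768881) = -0.370122
y(1.14) ≈ -0.3701

-0.3701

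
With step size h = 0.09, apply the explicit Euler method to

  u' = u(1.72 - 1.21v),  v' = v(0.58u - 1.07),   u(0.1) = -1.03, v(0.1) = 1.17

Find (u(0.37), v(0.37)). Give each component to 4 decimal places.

-1.1771, 0.7137

Euler on (u,v): u_{n+1} = u_n + h·u', v_{n+1} = v_n + h·v'.
0.100000: (-1.030000, 1.170000); f=(-0.313429, -1.950858) → (-1.058209, 0.994423)
0.190000: (-1.058209, 0.994423); f=(-0.546828, -1.674370) → (-1.107423, 0.843729)
0.280000: (-1.107423, 0.843729); f=(-0.774185, -1.444722) → (-1.177100, 0.713704)
(u(0.37), v(0.37)) ≈ (-1.1771, 0.7137)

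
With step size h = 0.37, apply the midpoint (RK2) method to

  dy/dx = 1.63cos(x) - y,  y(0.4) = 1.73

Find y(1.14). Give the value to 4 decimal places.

Midpoint: k1 = f(x_n, y_n); k2 = f(x_n + h/2, y_n + (h/2)·k1); y_{n+1} = y_n + h·k2.
x=0.400000, y=1.730000:
  k1 = f(0.400000, 1.730000) = -0.228671
  k2 = f(0.585000, 1.687696) = -0.328745
  y ← 1.730000 + 0.37·(-0.328745) = 1.608364
x=0.770000, y=1.608364:
  k1 = f(0.770000, 1.608364) = -0.438170
  k2 = f(0.955000, 1.527303) = -0.585801
  y ← 1.608364 + 0.37·(-0.585801) = 1.391618
y(1.14) ≈ 1.3916

1.3916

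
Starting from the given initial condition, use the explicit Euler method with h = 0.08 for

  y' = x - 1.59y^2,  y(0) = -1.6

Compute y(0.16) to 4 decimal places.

Euler: y_{n+1} = y_n + h·f(x_n, y_n).
x=0.000000, y=-1.600000: f=-4.070400 → y ← -1.600000 + 0.08·(-4.070400) = -1.925632
x=0.080000, y=-1.925632: f=-5.815813 → y ← -1.925632 + 0.08·(-5.815813) = -2.390897
y(0.16) ≈ -2.3909

-2.3909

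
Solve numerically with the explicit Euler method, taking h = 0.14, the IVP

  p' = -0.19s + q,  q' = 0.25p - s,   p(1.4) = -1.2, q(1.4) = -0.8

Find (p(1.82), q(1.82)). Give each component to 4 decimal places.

Euler on (p,q): p_{n+1} = p_n + h·p', q_{n+1} = q_n + h·q'.
1.400000: (-1.200000, -0.800000); f=(-1.066000, -1.700000) → (-1.349240, -1.038000)
1.540000: (-1.349240, -1.038000); f=(-1.330600, -1.877310) → (-1.535524, -1.300823)
1.680000: (-1.535524, -1.300823); f=(-1.620023, -2.063881) → (-1.762327, -1.589767)
(p(1.82), q(1.82)) ≈ (-1.7623, -1.5898)

-1.7623, -1.5898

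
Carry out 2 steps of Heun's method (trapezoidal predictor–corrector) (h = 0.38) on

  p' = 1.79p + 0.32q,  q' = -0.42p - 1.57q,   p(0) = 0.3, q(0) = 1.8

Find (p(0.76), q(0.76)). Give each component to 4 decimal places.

1.6428, 0.4269

Heun on (p,q): k1 = f(x_n, state_n); k2 = f(x_n + h, state_n + h·k1); state_{n+1} = state_n + (h/2)·(k1 + k2).
0.000000: (0.300000, 1.800000)
  k1 = (1.113000, -2.952000)
  predictor → (0.722940, 0.678240)
  k2 = (1.511099, -1.368472)
  → (0.798579, 0.979110)
0.380000: (0.798579, 0.979110)
  k1 = (1.742772, -1.872606)
  predictor → (1.460832, 0.267520)
  k2 = (2.700496, -1.033556)
  → (1.642800, 0.426940)
(p(0.76), q(0.76)) ≈ (1.6428, 0.4269)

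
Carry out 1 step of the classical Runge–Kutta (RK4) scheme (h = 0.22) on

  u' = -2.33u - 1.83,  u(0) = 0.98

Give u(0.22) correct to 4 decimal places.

0.2724

RK4: k1 = f(t_n, u_n); k2 = f(t_n + h/2, u_n + (h/2)·k1); k3 = f(t_n + h/2, u_n + (h/2)·k2); k4 = f(t_n + h, u_n + h·k3); u_{n+1} = u_n + (h/6)·(k1 + 2k2 + 2k3 + k4).
t=0.000000, u=0.980000:
  k1 = f(0.000000, 0.980000) = -4.113400
  k2 = f(0.110000, 0.527526) = -3.059136
  k3 = f(0.110000, 0.643495) = -3.329344
  k4 = f(0.220000, 0.247544) = -2.406778
  u ← 0.980000 + (0.22/6)·(k1 + 2k2 + 2k3 + k4) = 0.272438
u(0.22) ≈ 0.2724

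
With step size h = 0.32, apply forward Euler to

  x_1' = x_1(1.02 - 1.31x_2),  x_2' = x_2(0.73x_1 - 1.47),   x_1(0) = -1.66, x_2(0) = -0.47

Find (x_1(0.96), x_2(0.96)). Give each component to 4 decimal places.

Euler on (x_1,x_2): x_1_{n+1} = x_1_n + h·x_1', x_2_{n+1} = x_2_n + h·x_2'.
0.000000: (-1.660000, -0.470000); f=(-2.715262, 1.260446) → (-2.528884, -0.066657)
0.320000: (-2.528884, -0.066657); f=(-2.800286, 0.221041) → (-3.424975, 0.004076)
0.640000: (-3.424975, 0.004076); f=(-3.475187, -0.016182) → (-4.537035, -0.001102)
(x_1(0.96), x_2(0.96)) ≈ (-4.5370, -0.0011)

-4.5370, -0.0011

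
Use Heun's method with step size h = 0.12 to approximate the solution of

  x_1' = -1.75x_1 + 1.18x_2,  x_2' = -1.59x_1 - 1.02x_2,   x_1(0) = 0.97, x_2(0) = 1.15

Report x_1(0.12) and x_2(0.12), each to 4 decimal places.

Heun on (x_1,x_2): k1 = f(t_n, state_n); k2 = f(t_n + h, state_n + h·k1); state_{n+1} = state_n + (h/2)·(k1 + k2).
0.000000: (0.970000, 1.150000)
  k1 = (-0.340500, -2.715300)
  predictor → (0.929140, 0.824164)
  k2 = (-0.653481, -2.317980)
  → (0.910361, 0.848003)
(x_1(0.12), x_2(0.12)) ≈ (0.9104, 0.8480)

0.9104, 0.8480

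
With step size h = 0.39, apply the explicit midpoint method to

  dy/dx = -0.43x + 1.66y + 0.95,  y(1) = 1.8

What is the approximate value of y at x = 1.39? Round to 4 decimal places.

Midpoint: k1 = f(x_n, y_n); k2 = f(x_n + h/2, y_n + (h/2)·k1); y_{n+1} = y_n + h·k2.
x=1.000000, y=1.800000:
  k1 = f(1.000000, 1.800000) = 3.508000
  k2 = f(1.195000, 2.484060) = 4.559690
  y ← 1.800000 + 0.39·4.559690 = 3.578279
y(1.39) ≈ 3.5783

3.5783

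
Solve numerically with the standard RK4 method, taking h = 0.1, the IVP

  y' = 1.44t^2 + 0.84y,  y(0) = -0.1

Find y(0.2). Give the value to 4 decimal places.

-0.1143

RK4: k1 = f(t_n, y_n); k2 = f(t_n + h/2, y_n + (h/2)·k1); k3 = f(t_n + h/2, y_n + (h/2)·k2); k4 = f(t_n + h, y_n + h·k3); y_{n+1} = y_n + (h/6)·(k1 + 2k2 + 2k3 + k4).
t=0.000000, y=-0.100000:
  k1 = f(0.000000, -0.100000) = -0.084000
  k2 = f(0.050000, -0.104200) = -0.083928
  k3 = f(0.050000, -0.104196) = -0.083925
  k4 = f(0.100000, -0.108392) = -0.076650
  y ← -0.100000 + (0.1/6)·(k1 + 2k2 + 2k3 + k4) = -0.108273
t=0.100000, y=-0.108273:
  k1 = f(0.100000, -0.108273) = -0.076549
  k2 = f(0.150000, -0.112100) = -0.061764
  k3 = f(0.150000, -0.111361) = -0.061143
  k4 = f(0.200000, -0.114387) = -0.038485
  y ← -0.108273 + (0.1/6)·(k1 + 2k2 + 2k3 + k4) = -0.114287
y(0.2) ≈ -0.1143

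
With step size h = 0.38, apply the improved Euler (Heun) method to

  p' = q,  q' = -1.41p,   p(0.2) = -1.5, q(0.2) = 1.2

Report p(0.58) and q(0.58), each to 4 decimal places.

-0.8913, 1.8815

Heun on (p,q): k1 = f(x_n, state_n); k2 = f(x_n + h, state_n + h·k1); state_{n+1} = state_n + (h/2)·(k1 + k2).
0.200000: (-1.500000, 1.200000)
  k1 = (1.200000, 2.115000)
  predictor → (-1.044000, 2.003700)
  k2 = (2.003700, 1.472040)
  → (-0.891297, 1.881538)
(p(0.58), q(0.58)) ≈ (-0.8913, 1.8815)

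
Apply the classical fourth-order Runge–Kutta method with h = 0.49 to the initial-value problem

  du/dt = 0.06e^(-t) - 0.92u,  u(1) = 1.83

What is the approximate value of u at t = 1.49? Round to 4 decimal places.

1.1729

RK4: k1 = f(t_n, u_n); k2 = f(t_n + h/2, u_n + (h/2)·k1); k3 = f(t_n + h/2, u_n + (h/2)·k2); k4 = f(t_n + h, u_n + h·k3); u_{n+1} = u_n + (h/6)·(k1 + 2k2 + 2k3 + k4).
t=1.000000, u=1.830000:
  k1 = f(1.000000, 1.830000) = -1.661527
  k2 = f(1.245000, 1.422926) = -1.291815
  k3 = f(1.245000, 1.513505) = -1.375148
  k4 = f(1.490000, 1.156177) = -1.050161
  u ← 1.830000 + (0.49/6)·(k1 + 2k2 + 2k3 + k4) = 1.172941
u(1.49) ≈ 1.1729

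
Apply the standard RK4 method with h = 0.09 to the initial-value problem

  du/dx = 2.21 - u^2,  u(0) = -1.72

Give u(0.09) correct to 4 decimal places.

RK4: k1 = f(x_n, u_n); k2 = f(x_n + h/2, u_n + (h/2)·k1); k3 = f(x_n + h/2, u_n + (h/2)·k2); k4 = f(x_n + h, u_n + h·k3); u_{n+1} = u_n + (h/6)·(k1 + 2k2 + 2k3 + k4).
x=0.000000, u=-1.720000:
  k1 = f(0.000000, -1.720000) = -0.748400
  k2 = f(0.045000, -1.753678) = -0.865387
  k3 = f(0.045000, -1.758942) = -0.883878
  k4 = f(0.090000, -1.799549) = -1.028377
  u ← -1.720000 + (0.09/6)·(k1 + 2k2 + 2k3 + k4) = -1.799130
u(0.09) ≈ -1.7991

-1.7991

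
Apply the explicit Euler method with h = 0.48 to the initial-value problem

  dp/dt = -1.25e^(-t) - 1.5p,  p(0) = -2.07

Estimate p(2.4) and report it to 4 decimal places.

-0.1612

Euler: p_{n+1} = p_n + h·f(t_n, p_n).
t=0.000000, p=-2.070000: f=1.855000 → p ← -2.070000 + 0.48·1.855000 = -1.179600
t=0.480000, p=-1.179600: f=0.995921 → p ← -1.179600 + 0.48·0.995921 = -0.701558
t=0.960000, p=-0.701558: f=0.573721 → p ← -0.701558 + 0.48·0.573721 = -0.426172
t=1.440000, p=-0.426172: f=0.343098 → p ← -0.426172 + 0.48·0.343098 = -0.261485
t=1.920000, p=-0.261485: f=0.208969 → p ← -0.261485 + 0.48·0.208969 = -0.161180
p(2.4) ≈ -0.1612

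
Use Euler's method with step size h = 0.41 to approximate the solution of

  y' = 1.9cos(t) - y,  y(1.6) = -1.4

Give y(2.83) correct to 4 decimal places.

-1.0757

Euler: y_{n+1} = y_n + h·f(t_n, y_n).
t=1.600000, y=-1.400000: f=1.344521 → y ← -1.400000 + 0.41·1.344521 = -0.848746
t=2.010000, y=-0.848746: f=0.040831 → y ← -0.848746 + 0.41·0.040831 = -0.832006
t=2.420000, y=-0.832006: f=-0.594428 → y ← -0.832006 + 0.41·(-0.594428) = -1.075721
y(2.83) ≈ -1.0757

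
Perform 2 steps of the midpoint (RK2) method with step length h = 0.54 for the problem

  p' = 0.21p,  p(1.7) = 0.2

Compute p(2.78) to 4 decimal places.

0.2508

Midpoint: k1 = f(x_n, p_n); k2 = f(x_n + h/2, p_n + (h/2)·k1); p_{n+1} = p_n + h·k2.
x=1.700000, p=0.200000:
  k1 = f(1.700000, 0.200000) = 0.042000
  k2 = f(1.970000, 0.211340) = 0.044381
  p ← 0.200000 + 0.54·0.044381 = 0.223966
x=2.240000, p=0.223966:
  k1 = f(2.240000, 0.223966) = 0.047033
  k2 = f(2.510000, 0.236665) = 0.049700
  p ← 0.223966 + 0.54·0.049700 = 0.250804
p(2.78) ≈ 0.2508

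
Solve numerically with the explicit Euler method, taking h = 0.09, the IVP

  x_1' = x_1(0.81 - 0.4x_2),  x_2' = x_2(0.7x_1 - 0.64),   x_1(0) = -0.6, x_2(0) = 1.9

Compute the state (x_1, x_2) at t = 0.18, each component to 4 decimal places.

Euler on (x_1,x_2): x_1_{n+1} = x_1_n + h·x_1', x_2_{n+1} = x_2_n + h·x_2'.
0.000000: (-0.600000, 1.900000); f=(-0.030000, -2.014000) → (-0.602700, 1.718740)
0.090000: (-0.602700, 1.718740); f=(-0.073833, -1.825113) → (-0.609345, 1.554480)
(x_1(0.18), x_2(0.18)) ≈ (-0.6093, 1.5545)

-0.6093, 1.5545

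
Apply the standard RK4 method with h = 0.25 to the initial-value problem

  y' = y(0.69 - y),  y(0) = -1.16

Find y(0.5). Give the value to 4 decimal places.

-5.2204

RK4: k1 = f(x_n, y_n); k2 = f(x_n + h/2, y_n + (h/2)·k1); k3 = f(x_n + h/2, y_n + (h/2)·k2); k4 = f(x_n + h, y_n + h·k3); y_{n+1} = y_n + (h/6)·(k1 + 2k2 + 2k3 + k4).
x=0.000000, y=-1.160000:
  k1 = f(0.000000, -1.160000) = -2.146000
  k2 = f(0.125000, -1.428250) = -3.025391
  k3 = f(0.125000, -1.538174) = -3.427319
  k4 = f(0.250000, -2.016830) = -5.459214
  y ← -1.160000 + (0.25/6)·(k1 + 2k2 + 2k3 + k4) = -2.014610
x=0.250000, y=-2.014610:
  k1 = f(0.250000, -2.014610) = -5.448733
  k2 = f(0.375000, -2.695701) = -9.126839
  k3 = f(0.375000, -3.155465) = -12.134228
  k4 = f(0.500000, -5.048167) = -28.967221
  y ← -2.014610 + (0.25/6)·(k1 + 2k2 + 2k3 + k4) = -5.220363
y(0.5) ≈ -5.2204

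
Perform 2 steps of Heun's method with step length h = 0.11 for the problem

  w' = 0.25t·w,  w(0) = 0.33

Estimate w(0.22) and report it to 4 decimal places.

0.3320

Heun: k1 = f(t_n, w_n); k2 = f(t_n + h, w_n + h·k1); w_{n+1} = w_n + (h/2)·(k1 + k2).
t=0.000000, w=0.330000:
  k1 = f(0.000000, 0.330000) = 0.000000
  k2 = f(0.110000, 0.330000) = 0.009075
  w ← 0.330000 + (0.11/2)·(0.000000 + 0.009075) = 0.330499
t=0.110000, w=0.330499:
  k1 = f(0.110000, 0.330499) = 0.009089
  k2 = f(0.220000, 0.331499) = 0.018232
  w ← 0.330499 + (0.11/2)·(0.009089 + 0.018232) = 0.332002
w(0.22) ≈ 0.3320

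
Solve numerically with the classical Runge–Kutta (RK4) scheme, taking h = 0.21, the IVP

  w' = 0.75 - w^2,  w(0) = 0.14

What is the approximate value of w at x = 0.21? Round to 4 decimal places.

RK4: k1 = f(x_n, w_n); k2 = f(x_n + h/2, w_n + (h/2)·k1); k3 = f(x_n + h/2, w_n + (h/2)·k2); k4 = f(x_n + h, w_n + h·k3); w_{n+1} = w_n + (h/6)·(k1 + 2k2 + 2k3 + k4).
x=0.000000, w=0.140000:
  k1 = f(0.000000, 0.140000) = 0.730400
  k2 = f(0.105000, 0.216692) = 0.703045
  k3 = f(0.105000, 0.213820) = 0.704281
  k4 = f(0.210000, 0.287899) = 0.667114
  w ← 0.140000 + (0.21/6)·(k1 + 2k2 + 2k3 + k4) = 0.287426
w(0.21) ≈ 0.2874

0.2874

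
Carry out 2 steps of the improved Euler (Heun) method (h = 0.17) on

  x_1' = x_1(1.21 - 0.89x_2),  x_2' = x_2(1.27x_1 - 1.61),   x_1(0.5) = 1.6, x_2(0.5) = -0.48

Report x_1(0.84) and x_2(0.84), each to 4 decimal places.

2.8275, -0.6899

Heun on (x_1,x_2): k1 = f(s_n, state_n); k2 = f(s_n + h, state_n + h·k1); state_{n+1} = state_n + (h/2)·(k1 + k2).
0.500000: (1.600000, -0.480000)
  k1 = (2.619520, -0.202560)
  predictor → (2.045318, -0.514435)
  k2 = (3.411279, -0.508033)
  → (2.112618, -0.540400)
0.670000: (2.112618, -0.540400)
  k1 = (3.572345, -0.579863)
  predictor → (2.719916, -0.638977)
  k2 = (4.837887, -1.178462)
  → (2.827488, -0.689858)
(x_1(0.84), x_2(0.84)) ≈ (2.8275, -0.6899)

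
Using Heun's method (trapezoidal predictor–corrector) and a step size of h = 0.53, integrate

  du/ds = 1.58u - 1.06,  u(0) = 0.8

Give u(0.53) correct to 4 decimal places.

0.9534

Heun: k1 = f(s_n, u_n); k2 = f(s_n + h, u_n + h·k1); u_{n+1} = u_n + (h/2)·(k1 + k2).
s=0.000000, u=0.800000:
  k1 = f(0.000000, 0.800000) = 0.204000
  k2 = f(0.530000, 0.908120) = 0.374830
  u ← 0.800000 + (0.53/2)·(0.204000 + 0.374830) = 0.953390
u(0.53) ≈ 0.9534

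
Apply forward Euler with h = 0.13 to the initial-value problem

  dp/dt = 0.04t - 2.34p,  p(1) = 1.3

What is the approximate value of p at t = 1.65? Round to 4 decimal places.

Euler: p_{n+1} = p_n + h·f(t_n, p_n).
t=1.000000, p=1.300000: f=-3.002000 → p ← 1.300000 + 0.13·(-3.002000) = 0.909740
t=1.130000, p=0.909740: f=-2.083592 → p ← 0.909740 + 0.13·(-2.083592) = 0.638873
t=1.260000, p=0.638873: f=-1.444563 → p ← 0.638873 + 0.13·(-1.444563) = 0.451080
t=1.390000, p=0.451080: f=-0.999927 → p ← 0.451080 + 0.13·(-0.999927) = 0.321089
t=1.520000, p=0.321089: f=-0.690549 → p ← 0.321089 + 0.13·(-0.690549) = 0.231318
p(1.65) ≈ 0.2313

0.2313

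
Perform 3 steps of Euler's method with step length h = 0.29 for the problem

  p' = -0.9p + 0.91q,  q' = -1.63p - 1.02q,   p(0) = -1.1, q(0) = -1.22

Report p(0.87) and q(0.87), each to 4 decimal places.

Euler on (p,q): p_{n+1} = p_n + h·p', q_{n+1} = q_n + h·q'.
0.000000: (-1.100000, -1.220000); f=(-0.120200, 3.037400) → (-1.134858, -0.339154)
0.290000: (-1.134858, -0.339154); f=(0.712742, 2.195756) → (-0.928163, 0.297615)
0.580000: (-0.928163, 0.297615); f=(1.106176, 1.209338) → (-0.607372, 0.648323)
(p(0.87), q(0.87)) ≈ (-0.6074, 0.6483)

-0.6074, 0.6483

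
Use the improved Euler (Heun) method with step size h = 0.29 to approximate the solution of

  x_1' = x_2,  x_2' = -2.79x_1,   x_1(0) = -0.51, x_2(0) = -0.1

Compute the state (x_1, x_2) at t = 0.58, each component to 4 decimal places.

-0.3289, 0.6740

Heun on (x_1,x_2): k1 = f(t_n, state_n); k2 = f(t_n + h, state_n + h·k1); state_{n+1} = state_n + (h/2)·(k1 + k2).
0.000000: (-0.510000, -0.100000)
  k1 = (-0.100000, 1.422900)
  predictor → (-0.539000, 0.312641)
  k2 = (0.312641, 1.503810)
  → (-0.479167, 0.324373)
0.290000: (-0.479167, 0.324373)
  k1 = (0.324373, 1.336876)
  predictor → (-0.385099, 0.712067)
  k2 = (0.712067, 1.074426)
  → (-0.328883, 0.674012)
(x_1(0.58), x_2(0.58)) ≈ (-0.3289, 0.6740)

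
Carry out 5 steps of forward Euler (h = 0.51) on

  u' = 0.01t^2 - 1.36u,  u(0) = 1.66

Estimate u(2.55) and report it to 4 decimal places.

0.0299

Euler: u_{n+1} = u_n + h·f(t_n, u_n).
t=0.000000, u=1.660000: f=-2.257600 → u ← 1.660000 + 0.51·(-2.257600) = 0.508624
t=0.510000, u=0.508624: f=-0.689128 → u ← 0.508624 + 0.51·(-0.689128) = 0.157169
t=1.020000, u=0.157169: f=-0.203346 → u ← 0.157169 + 0.51·(-0.203346) = 0.053463
t=1.530000, u=0.053463: f=-0.049300 → u ← 0.053463 + 0.51·(-0.049300) = 0.028320
t=2.040000, u=0.028320: f=0.003101 → u ← 0.028320 + 0.51·0.003101 = 0.029901
u(2.55) ≈ 0.0299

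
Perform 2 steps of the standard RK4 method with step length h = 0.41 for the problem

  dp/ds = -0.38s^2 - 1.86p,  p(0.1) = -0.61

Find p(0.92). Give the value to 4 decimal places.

RK4: k1 = f(s_n, p_n); k2 = f(s_n + h/2, p_n + (h/2)·k1); k3 = f(s_n + h/2, p_n + (h/2)·k2); k4 = f(s_n + h, p_n + h·k3); p_{n+1} = p_n + (h/6)·(k1 + 2k2 + 2k3 + k4).
s=0.100000, p=-0.610000:
  k1 = f(0.100000, -0.610000) = 1.130800
  k2 = f(0.305000, -0.378186) = 0.668076
  k3 = f(0.305000, -0.473044) = 0.844513
  k4 = f(0.510000, -0.263750) = 0.391736
  p ← -0.610000 + (0.41/6)·(k1 + 2k2 + 2k3 + k4) = -0.299239
s=0.510000, p=-0.299239:
  k1 = f(0.510000, -0.299239) = 0.457747
  k2 = f(0.715000, -0.205401) = 0.187781
  k3 = f(0.715000, -0.260744) = 0.290719
  k4 = f(0.920000, -0.180045) = 0.013251
  p ← -0.299239 + (0.41/6)·(k1 + 2k2 + 2k3 + k4) = -0.201660
p(0.92) ≈ -0.2017

-0.2017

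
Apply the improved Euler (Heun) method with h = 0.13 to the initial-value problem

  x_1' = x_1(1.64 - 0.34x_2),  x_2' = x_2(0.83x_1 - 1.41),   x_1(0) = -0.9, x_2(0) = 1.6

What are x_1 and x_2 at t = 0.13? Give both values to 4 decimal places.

-1.0476, 1.2063

Heun on (x_1,x_2): k1 = f(t_n, state_n); k2 = f(t_n + h, state_n + h·k1); state_{n+1} = state_n + (h/2)·(k1 + k2).
0.000000: (-0.900000, 1.600000)
  k1 = (-0.986400, -3.451200)
  predictor → (-1.028232, 1.151344)
  k2 = (-1.283792, -2.605989)
  → (-1.047562, 1.206283)
(x_1(0.13), x_2(0.13)) ≈ (-1.0476, 1.2063)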